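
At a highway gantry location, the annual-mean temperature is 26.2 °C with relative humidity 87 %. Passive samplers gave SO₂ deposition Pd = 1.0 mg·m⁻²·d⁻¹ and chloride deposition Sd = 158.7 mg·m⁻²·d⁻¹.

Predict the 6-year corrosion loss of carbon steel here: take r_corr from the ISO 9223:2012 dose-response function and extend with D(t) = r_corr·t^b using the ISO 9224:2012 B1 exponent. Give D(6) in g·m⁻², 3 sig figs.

carbon steel: f(T) = -0.054·(T−10) [T>10 °C] = -0.8748
  SO₂ term: 1.77·1.0^0.52·exp(0.02·87-0.8748) = 4.205
  Sd branch = 0.102·Sd^0.62·e^(0.033·RH+0.04·T) = 118.8 μm/a
  sum: 4.205 + 118.8 → r_corr = 123 μm/a
Long-term exponent b (ISO 9224 Table 2, B1) = 0.523
  D(6) = 123 × 6^0.523 = 123 × 2.553 = 314.1 μm
  Mass loss = 314.1 μm × 7.85 g/cm³ = 2465 g·m⁻²

D(6) = 2.47e+03 g·m⁻²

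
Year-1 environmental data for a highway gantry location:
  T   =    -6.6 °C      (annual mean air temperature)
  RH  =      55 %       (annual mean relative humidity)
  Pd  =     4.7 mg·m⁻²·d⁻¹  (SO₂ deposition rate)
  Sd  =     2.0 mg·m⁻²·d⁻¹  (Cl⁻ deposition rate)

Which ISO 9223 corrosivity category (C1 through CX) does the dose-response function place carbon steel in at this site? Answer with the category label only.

carbon steel: T≤10 °C ⇒ hinge +0.150·(-6.6−10) = -2.4900
  sulphur-dioxide contribution → 0.9858 μm/a
  chloride contribution → 0.7393 μm/a
  ⇒ r_corr(carbon steel) = 1.725 μm/a
ISO 9223 Table 2 (carbon steel): 1.3 < 1.73 ≤ 25 μm/a ⇒ C2

C2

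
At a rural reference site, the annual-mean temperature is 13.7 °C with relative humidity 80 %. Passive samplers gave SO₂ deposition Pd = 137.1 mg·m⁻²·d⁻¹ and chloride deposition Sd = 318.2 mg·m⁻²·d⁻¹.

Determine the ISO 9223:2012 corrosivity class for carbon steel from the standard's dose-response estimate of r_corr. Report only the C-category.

C5

carbon steel: T>10 °C ⇒ hinge -0.054·(13.7−10) = -0.1998
  Pd branch = 1.77·Pd^0.52·e^(0.02·RH+f) = 92.75 μm/a
  Sd branch = 0.102·Sd^0.62·e^(0.033·RH+0.04·T) = 88.07 μm/a
  sum: 92.75 + 88.07 → r_corr = 180.8 μm/a
181 μm/a falls in (80, 200] for carbon steel → category C5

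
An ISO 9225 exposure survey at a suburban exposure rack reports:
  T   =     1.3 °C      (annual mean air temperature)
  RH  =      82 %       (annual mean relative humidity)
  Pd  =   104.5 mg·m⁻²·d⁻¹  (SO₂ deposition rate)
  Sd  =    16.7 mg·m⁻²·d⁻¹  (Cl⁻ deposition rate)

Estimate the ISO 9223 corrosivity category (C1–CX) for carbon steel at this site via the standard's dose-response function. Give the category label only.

C3

carbon steel: f(T) = +0.150·(T−10) [T≤10 °C] = -1.3050
  SO₂ term: 1.77·104.5^0.52·exp(0.02·82-1.3050) = 27.76
  Sd branch = 0.102·Sd^0.62·e^(0.033·RH+0.04·T) = 9.214 μm/a
  r_corr = 27.76 + 9.214 = 36.97 μm/a
ISO 9223 Table 2 (carbon steel): 25 < 37 ≤ 50 μm/a ⇒ C3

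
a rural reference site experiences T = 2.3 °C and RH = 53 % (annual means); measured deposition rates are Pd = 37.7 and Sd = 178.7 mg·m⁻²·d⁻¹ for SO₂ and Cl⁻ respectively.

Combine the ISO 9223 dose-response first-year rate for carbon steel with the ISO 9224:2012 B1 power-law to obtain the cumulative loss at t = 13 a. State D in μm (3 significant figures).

carbon steel: T≤10 °C ⇒ hinge +0.150·(2.3−10) = -1.1550
  SO₂ term: 1.77·37.7^0.52·exp(0.02·53-1.1550) = 10.63
  Sd branch = 0.102·Sd^0.62·e^(0.033·RH+0.04·T) = 16.01 μm/a
  sum: 10.63 + 16.01 → r_corr = 26.64 μm/a
Power-law: D(13) = r_corr · 13^0.523
  D(13) = 26.64 × 13^0.523 = 26.64 × 3.825 = 101.9 μm

D(13) = 102 μm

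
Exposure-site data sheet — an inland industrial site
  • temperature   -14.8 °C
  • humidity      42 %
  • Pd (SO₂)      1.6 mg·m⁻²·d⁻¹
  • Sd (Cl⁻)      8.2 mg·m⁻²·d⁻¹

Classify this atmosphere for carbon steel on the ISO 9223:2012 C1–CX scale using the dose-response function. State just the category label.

C1

carbon steel: temperature factor f = +0.150·(-24.8) = -3.7200
  sulphur-dioxide contribution → 0.1269 μm/a
  chloride contribution → 0.8318 μm/a
  ⇒ r_corr(carbon steel) = 0.9586 μm/a
ISO 9223 Table 2 (carbon steel): 0 < 0.959 ≤ 1.3 μm/a ⇒ C1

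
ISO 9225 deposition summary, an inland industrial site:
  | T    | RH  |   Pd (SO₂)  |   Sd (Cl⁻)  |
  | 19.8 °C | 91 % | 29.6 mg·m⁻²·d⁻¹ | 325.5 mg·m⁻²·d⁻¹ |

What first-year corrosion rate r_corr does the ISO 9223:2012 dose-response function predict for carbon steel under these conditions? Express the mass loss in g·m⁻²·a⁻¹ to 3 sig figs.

r_corr = 1.58e+03 g·m⁻²·a⁻¹

carbon steel: temperature factor f = -0.054·(9.8) = -0.5292
  SO₂ term: 1.77·29.6^0.52·exp(0.02·91-0.5292) = 37.47
  Sd branch = 0.102·Sd^0.62·e^(0.033·RH+0.04·T) = 163.9 μm/a
  sum: 37.47 + 163.9 → r_corr = 201.3 μm/a
Convert to mass loss: 201.3 μm/a × 7.85 g/cm³ = 1581 g·m⁻²·a⁻¹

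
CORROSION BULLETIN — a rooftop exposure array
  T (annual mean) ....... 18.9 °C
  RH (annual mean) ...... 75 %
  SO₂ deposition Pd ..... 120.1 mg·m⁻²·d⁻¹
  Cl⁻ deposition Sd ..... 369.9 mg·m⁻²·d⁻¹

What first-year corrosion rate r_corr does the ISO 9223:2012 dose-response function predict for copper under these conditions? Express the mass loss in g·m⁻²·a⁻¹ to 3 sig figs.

r_corr = 23.8 g·m⁻²·a⁻¹

copper: T>10 °C ⇒ hinge -0.080·(18.9−10) = -0.7120
  Pd branch = 0.0053·Pd^0.26·e^(0.059·RH+f) = 0.7542 μm/a
  Sd branch = 0.01025·Sd^0.27·e^(0.036·RH+0.049·T) = 1.901 μm/a
  r_corr = 0.7542 + 1.901 = 2.655 μm/a
Convert to mass loss: 2.655 μm/a × 8.96 g/cm³ = 23.79 g·m⁻²·a⁻¹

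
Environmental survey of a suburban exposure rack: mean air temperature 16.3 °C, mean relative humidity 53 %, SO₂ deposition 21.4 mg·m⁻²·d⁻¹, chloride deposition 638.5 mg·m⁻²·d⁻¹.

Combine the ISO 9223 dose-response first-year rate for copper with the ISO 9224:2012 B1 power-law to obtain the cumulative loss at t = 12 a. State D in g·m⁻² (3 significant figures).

D(12) = 48.9 g·m⁻²

copper: T>10 °C ⇒ hinge -0.080·(16.3−10) = -0.5040
  Pd branch = 0.0053·Pd^0.26·e^(0.059·RH+f) = 0.1619 μm/a
  Sd branch = 0.01025·Sd^0.27·e^(0.036·RH+0.049·T) = 0.8783 μm/a
  r_corr = 0.1619 + 0.8783 = 1.04 μm/a
Power-law: D(12) = r_corr · 12^0.667
  D(12) = 1.04 × 12^0.667 = 1.04 × 5.246 = 5.457 μm
  Mass loss = 5.457 μm × 8.96 g/cm³ = 48.89 g·m⁻²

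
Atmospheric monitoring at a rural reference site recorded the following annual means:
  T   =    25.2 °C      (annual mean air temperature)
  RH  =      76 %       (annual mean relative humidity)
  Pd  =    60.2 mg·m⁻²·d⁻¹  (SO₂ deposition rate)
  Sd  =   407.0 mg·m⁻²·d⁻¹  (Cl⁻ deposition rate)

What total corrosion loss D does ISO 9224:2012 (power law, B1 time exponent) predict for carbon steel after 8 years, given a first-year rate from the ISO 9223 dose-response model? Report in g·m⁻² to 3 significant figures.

D(8) = 4.02e+03 g·m⁻²

carbon steel: f(T) = -0.054·(T−10) [T>10 °C] = -0.8208
  SO₂ term: 1.77·60.2^0.52·exp(0.02·76-0.8208) = 29.99
  Sd branch = 0.102·Sd^0.62·e^(0.033·RH+0.04·T) = 142.4 μm/a
  sum: 29.99 + 142.4 → r_corr = 172.4 μm/a
Power-law: D(8) = r_corr · 8^0.523
  D(8) = 172.4 × 8^0.523 = 172.4 × 2.967 = 511.5 μm
  Mass loss = 511.5 μm × 7.85 g/cm³ = 4015 g·m⁻²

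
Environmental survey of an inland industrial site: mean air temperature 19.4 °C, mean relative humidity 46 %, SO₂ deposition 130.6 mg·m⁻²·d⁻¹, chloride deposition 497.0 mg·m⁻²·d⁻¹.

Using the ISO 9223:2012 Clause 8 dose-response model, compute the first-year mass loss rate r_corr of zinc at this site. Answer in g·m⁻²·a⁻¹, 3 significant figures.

zinc: temperature factor f = -0.071·(9.4) = -0.6674
  sulphur-dioxide contribution → 0.4685 μm/a
  chloride contribution → 4.528 μm/a
  ⇒ r_corr(zinc) = 4.997 μm/a
Convert to mass loss: 4.997 μm/a × 7.14 g/cm³ = 35.68 g·m⁻²·a⁻¹

r_corr = 35.7 g·m⁻²·a⁻¹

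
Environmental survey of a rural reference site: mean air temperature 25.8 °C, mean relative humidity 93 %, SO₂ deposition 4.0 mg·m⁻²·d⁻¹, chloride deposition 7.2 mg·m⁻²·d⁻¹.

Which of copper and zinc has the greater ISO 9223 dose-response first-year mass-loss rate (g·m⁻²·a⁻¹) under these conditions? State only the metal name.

copper: f(T) = -0.080·(T−10) [T>10 °C] = -1.2640
  Pd branch = 0.0053·Pd^0.26·e^(0.059·RH+f) = 0.5186 μm/a
  Cl⁻ term: 0.01025·7.2^0.27·exp(0.036·93+0.049·25.8) = 1.759
  r_corr = 0.5186 + 1.759 = 2.278 μm/a
  mass loss = 2.278 μm/a × 8.96 g/cm³ = 20.41 g·m⁻²·a⁻¹
zinc: f(T) = -0.071·(T−10) [T>10 °C] = -1.1218
  SO₂ term: 0.0129·4.0^0.44·exp(0.046·93-1.1218) = 0.5575
  Sd branch = 0.0175·Sd^0.57·e^(0.008·RH+0.085·T) = 1.017 μm/a
  sum: 0.5575 + 1.017 → r_corr = 1.574 μm/a
  mass loss = 1.574 μm/a × 7.14 g/cm³ = 11.24 g·m⁻²·a⁻¹
Ordering by g·m⁻²·a⁻¹: copper (20.4) > zinc (11.2)

copper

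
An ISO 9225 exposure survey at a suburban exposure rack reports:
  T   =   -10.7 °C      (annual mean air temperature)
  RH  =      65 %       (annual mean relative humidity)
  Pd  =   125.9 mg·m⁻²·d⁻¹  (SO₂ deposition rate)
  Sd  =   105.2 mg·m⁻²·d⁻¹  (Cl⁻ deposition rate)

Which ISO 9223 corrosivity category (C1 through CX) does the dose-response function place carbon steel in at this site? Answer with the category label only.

carbon steel: temperature factor f = +0.150·(-20.7) = -3.1050
  SO₂ term: 1.77·125.9^0.52·exp(0.02·65-3.1050) = 3.598
  Cl⁻ term: 0.102·105.2^0.62·exp(0.033·65+0.04·-10.7) = 10.18
  sum: 3.598 + 10.18 → r_corr = 13.78 μm/a
ISO 9223 Table 2 (carbon steel): 1.3 < 13.8 ≤ 25 μm/a ⇒ C2

C2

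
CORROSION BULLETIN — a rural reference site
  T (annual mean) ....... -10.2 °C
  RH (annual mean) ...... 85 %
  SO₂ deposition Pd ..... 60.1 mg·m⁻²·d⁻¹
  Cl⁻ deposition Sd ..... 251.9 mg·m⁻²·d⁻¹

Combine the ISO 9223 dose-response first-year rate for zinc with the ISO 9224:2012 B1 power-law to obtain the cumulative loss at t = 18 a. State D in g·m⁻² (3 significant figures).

D(18) = 161 g·m⁻²

zinc: T≤10 °C ⇒ hinge +0.038·(-10.2−10) = -0.7676
  SO₂ term: 0.0129·60.1^0.44·exp(0.046·85-0.7676) = 1.811
  Cl⁻ term: 0.0175·251.9^0.57·exp(0.008·85+0.085·-10.2) = 0.3393
  sum: 1.811 + 0.3393 → r_corr = 2.151 μm/a
ISO 9224: D(t) = r_corr · t^b with b = 0.813 (zinc, B1)
  D(18) = 2.151 × 18^0.813 = 2.151 × 10.48 = 22.55 μm
  Mass loss = 22.55 μm × 7.14 g/cm³ = 161 g·m⁻²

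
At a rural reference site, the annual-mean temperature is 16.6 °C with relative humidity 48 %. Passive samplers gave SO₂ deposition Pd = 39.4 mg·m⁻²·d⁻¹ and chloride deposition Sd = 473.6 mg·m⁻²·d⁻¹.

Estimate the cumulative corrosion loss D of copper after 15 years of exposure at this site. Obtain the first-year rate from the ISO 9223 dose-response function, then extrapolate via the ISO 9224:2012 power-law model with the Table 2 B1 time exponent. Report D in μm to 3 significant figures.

D(15) = 5.02 μm

copper: T>10 °C ⇒ hinge -0.080·(16.6−10) = -0.5280
  Pd branch = 0.0053·Pd^0.26·e^(0.059·RH+f) = 0.1379 μm/a
  Cl⁻ term: 0.01025·473.6^0.27·exp(0.036·48+0.049·16.6) = 0.6868
  sum: 0.1379 + 0.6868 → r_corr = 0.8247 μm/a
Long-term exponent b (ISO 9224 Table 2, B1) = 0.667
  D(15) = 0.8247 × 15^0.667 = 0.8247 × 6.088 = 5.021 μm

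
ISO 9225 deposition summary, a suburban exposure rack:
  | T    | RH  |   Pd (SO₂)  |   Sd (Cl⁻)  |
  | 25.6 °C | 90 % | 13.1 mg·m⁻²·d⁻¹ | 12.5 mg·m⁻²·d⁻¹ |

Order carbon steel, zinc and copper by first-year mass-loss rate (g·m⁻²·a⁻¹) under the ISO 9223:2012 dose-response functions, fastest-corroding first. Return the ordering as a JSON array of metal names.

["carbon steel", "copper", "zinc"]

carbon steel: T>10 °C ⇒ hinge -0.054·(25.6−10) = -0.8424
  sulphur-dioxide contribution → 17.57 μm/a
  chloride contribution → 26.5 μm/a
  total first-year rate 44.07 μm/a
  mass loss = 44.07 μm/a × 7.85 g/cm³ = 346 g·m⁻²·a⁻¹
zinc: T>10 °C ⇒ hinge -0.071·(25.6−10) = -1.1076
  sulphur-dioxide contribution → 0.8301 μm/a
  chloride contribution → 1.337 μm/a
  ⇒ r_corr(zinc) = 2.167 μm/a
  mass loss = 2.167 μm/a × 7.14 g/cm³ = 15.47 g·m⁻²·a⁻¹
copper: f(T) = -0.080·(T−10) [T>10 °C] = -1.2480
  sulphur-dioxide contribution → 0.601 μm/a
  chloride contribution → 1.815 μm/a
  ⇒ r_corr(copper) = 2.416 μm/a
  mass loss = 2.416 μm/a × 8.96 g/cm³ = 21.64 g·m⁻²·a⁻¹
Ordering by g·m⁻²·a⁻¹: carbon steel (346) > copper (21.6) > zinc (15.5)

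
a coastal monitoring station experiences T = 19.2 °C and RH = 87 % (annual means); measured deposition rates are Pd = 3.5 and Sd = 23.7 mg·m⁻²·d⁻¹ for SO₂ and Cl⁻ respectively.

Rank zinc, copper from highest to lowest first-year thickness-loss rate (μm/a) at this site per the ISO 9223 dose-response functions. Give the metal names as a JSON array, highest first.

zinc: f(T) = -0.071·(T−10) [T>10 °C] = -0.6532
  Pd branch = 0.0129·Pd^0.44·e^(0.046·RH+f) = 0.6373 μm/a
  Cl⁻ term: 0.0175·23.7^0.57·exp(0.008·87+0.085·19.2) = 1.091
  r_corr = 0.6373 + 1.091 = 1.728 μm/a
copper: temperature factor f = -0.080·(9.2) = -0.7360
  SO₂ term: 0.0053·3.5^0.26·exp(0.059·87-0.7360) = 0.5961
  Sd branch = 0.01025·Sd^0.27·e^(0.036·RH+0.049·T) = 1.415 μm/a
  r_corr = 0.5961 + 1.415 = 2.011 μm/a
Ordering by μm/a: copper (2.01) > zinc (1.73)

["copper", "zinc"]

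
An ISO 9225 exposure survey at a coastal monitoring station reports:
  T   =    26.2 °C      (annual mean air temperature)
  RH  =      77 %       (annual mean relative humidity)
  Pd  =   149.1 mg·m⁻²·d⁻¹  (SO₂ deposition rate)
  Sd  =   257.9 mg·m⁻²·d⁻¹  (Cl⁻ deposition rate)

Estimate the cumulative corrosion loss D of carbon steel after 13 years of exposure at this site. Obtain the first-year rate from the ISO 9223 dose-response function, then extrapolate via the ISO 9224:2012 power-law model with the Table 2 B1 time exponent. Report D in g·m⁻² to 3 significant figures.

D(13) = 4.86e+03 g·m⁻²

carbon steel: temperature factor f = -0.054·(16.2) = -0.8748
  sulphur-dioxide contribution → 46.46 μm/a
  chloride contribution → 115.4 μm/a
  total first-year rate 161.9 μm/a
Long-term exponent b (ISO 9224 Table 2, B1) = 0.523
  D(13) = 161.9 × 13^0.523 = 161.9 × 3.825 = 619.2 μm
  Mass loss = 619.2 μm × 7.85 g/cm³ = 4861 g·m⁻²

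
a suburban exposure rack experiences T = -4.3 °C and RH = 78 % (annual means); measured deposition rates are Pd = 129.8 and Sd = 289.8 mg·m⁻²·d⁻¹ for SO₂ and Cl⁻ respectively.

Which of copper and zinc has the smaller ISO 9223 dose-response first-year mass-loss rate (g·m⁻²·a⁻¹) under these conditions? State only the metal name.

copper

copper: T≤10 °C ⇒ hinge +0.126·(-4.3−10) = -1.8018
  Pd branch = 0.0053·Pd^0.26·e^(0.059·RH+f) = 0.3089 μm/a
  Cl⁻ term: 0.01025·289.8^0.27·exp(0.036·78+0.049·-4.3) = 0.636
  sum: 0.3089 + 0.636 → r_corr = 0.945 μm/a
  mass loss = 0.945 μm/a × 8.96 g/cm³ = 8.467 g·m⁻²·a⁻¹
zinc: temperature factor f = +0.038·(-14.3) = -0.5434
  SO₂ term: 0.0129·129.8^0.44·exp(0.046·78-0.5434) = 2.305
  Sd branch = 0.0175·Sd^0.57·e^(0.008·RH+0.085·T) = 0.5737 μm/a
  sum: 2.305 + 0.5737 → r_corr = 2.879 μm/a
  mass loss = 2.879 μm/a × 7.14 g/cm³ = 20.55 g·m⁻²·a⁻¹
Ordering by g·m⁻²·a⁻¹: zinc (20.6) > copper (8.47)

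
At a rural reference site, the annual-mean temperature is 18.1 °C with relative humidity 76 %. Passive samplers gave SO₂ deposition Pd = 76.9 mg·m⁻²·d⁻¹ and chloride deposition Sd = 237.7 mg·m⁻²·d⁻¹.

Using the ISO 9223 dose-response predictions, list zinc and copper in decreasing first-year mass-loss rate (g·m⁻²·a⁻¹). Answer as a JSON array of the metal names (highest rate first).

["zinc", "copper"]

zinc: temperature factor f = -0.071·(8.1) = -0.5751
  SO₂ term: 0.0129·76.9^0.44·exp(0.046·76-0.5751) = 1.618
  Sd branch = 0.0175·Sd^0.57·e^(0.008·RH+0.085·T) = 3.385 μm/a
  sum: 1.618 + 3.385 → r_corr = 5.003 μm/a
  mass loss = 5.003 μm/a × 7.14 g/cm³ = 35.72 g·m⁻²·a⁻¹
copper: T>10 °C ⇒ hinge -0.080·(18.1−10) = -0.6480
  Pd branch = 0.0053·Pd^0.26·e^(0.059·RH+f) = 0.7596 μm/a
  Sd branch = 0.01025·Sd^0.27·e^(0.036·RH+0.049·T) = 1.681 μm/a
  r_corr = 0.7596 + 1.681 = 2.441 μm/a
  mass loss = 2.441 μm/a × 8.96 g/cm³ = 21.87 g·m⁻²·a⁻¹
Ordering by g·m⁻²·a⁻¹: zinc (35.7) > copper (21.9)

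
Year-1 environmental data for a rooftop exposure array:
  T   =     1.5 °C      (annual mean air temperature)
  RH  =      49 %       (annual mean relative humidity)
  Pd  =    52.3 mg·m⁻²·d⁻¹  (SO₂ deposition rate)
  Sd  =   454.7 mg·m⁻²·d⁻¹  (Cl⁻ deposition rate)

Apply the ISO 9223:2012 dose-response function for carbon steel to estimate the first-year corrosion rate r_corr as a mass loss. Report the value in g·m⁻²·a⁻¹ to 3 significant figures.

r_corr = 271 g·m⁻²·a⁻¹

carbon steel: T≤10 °C ⇒ hinge +0.150·(1.5−10) = -1.2750
  SO₂ term: 1.77·52.3^0.52·exp(0.02·49-1.2750) = 10.32
  Sd branch = 0.102·Sd^0.62·e^(0.033·RH+0.04·T) = 24.25 μm/a
  sum: 10.32 + 24.25 → r_corr = 34.56 μm/a
Convert to mass loss: 34.56 μm/a × 7.85 g/cm³ = 271.3 g·m⁻²·a⁻¹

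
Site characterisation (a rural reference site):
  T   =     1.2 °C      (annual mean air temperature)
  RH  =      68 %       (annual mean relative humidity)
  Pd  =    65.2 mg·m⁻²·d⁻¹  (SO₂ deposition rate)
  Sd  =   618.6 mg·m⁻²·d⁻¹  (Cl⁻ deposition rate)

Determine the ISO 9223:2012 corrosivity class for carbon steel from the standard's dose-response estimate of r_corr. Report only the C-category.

C4

carbon steel: f(T) = +0.150·(T−10) [T≤10 °C] = -1.3200
  sulphur-dioxide contribution → 16.17 μm/a
  chloride contribution → 54.28 μm/a
  ⇒ r_corr(carbon steel) = 70.46 μm/a
70.5 μm/a falls in (50, 80] for carbon steel → category C4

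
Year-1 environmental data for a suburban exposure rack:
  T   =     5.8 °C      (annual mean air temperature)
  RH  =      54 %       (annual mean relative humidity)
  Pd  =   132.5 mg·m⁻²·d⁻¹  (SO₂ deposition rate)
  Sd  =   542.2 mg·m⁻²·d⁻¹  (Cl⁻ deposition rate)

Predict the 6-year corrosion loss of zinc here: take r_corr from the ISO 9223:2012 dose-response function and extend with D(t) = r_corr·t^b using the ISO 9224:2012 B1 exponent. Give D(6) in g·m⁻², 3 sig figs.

D(6) = 83.6 g·m⁻²

zinc: f(T) = +0.038·(T−10) [T≤10 °C] = -0.1596
  SO₂ term: 0.0129·132.5^0.44·exp(0.046·54-0.1596) = 1.132
  Cl⁻ term: 0.0175·542.2^0.57·exp(0.008·54+0.085·5.8) = 1.597
  sum: 1.132 + 1.597 → r_corr = 2.729 μm/a
Long-term exponent b (ISO 9224 Table 2, B1) = 0.813
  D(6) = 2.729 × 6^0.813 = 2.729 × 4.292 = 11.71 μm
  Mass loss = 11.71 μm × 7.14 g/cm³ = 83.62 g·m⁻²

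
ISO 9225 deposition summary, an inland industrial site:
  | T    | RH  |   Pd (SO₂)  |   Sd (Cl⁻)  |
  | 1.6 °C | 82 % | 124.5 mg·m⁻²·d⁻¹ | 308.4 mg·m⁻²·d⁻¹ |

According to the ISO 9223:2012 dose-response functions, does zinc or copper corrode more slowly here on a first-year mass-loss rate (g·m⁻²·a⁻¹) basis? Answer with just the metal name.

zinc: T≤10 °C ⇒ hinge +0.038·(1.6−10) = -0.3192
  Pd branch = 0.0129·Pd^0.44·e^(0.046·RH+f) = 3.404 μm/a
  Cl⁻ term: 0.0175·308.4^0.57·exp(0.008·82+0.085·1.6) = 1.013
  sum: 3.404 + 1.013 → r_corr = 4.417 μm/a
  mass loss = 4.417 μm/a × 7.14 g/cm³ = 31.54 g·m⁻²·a⁻¹
copper: T≤10 °C ⇒ hinge +0.126·(1.6−10) = -1.0584
  Pd branch = 0.0053·Pd^0.26·e^(0.059·RH+f) = 0.8137 μm/a
  Sd branch = 0.01025·Sd^0.27·e^(0.036·RH+0.049·T) = 0.9974 μm/a
  sum: 0.8137 + 0.9974 → r_corr = 1.811 μm/a
  mass loss = 1.811 μm/a × 8.96 g/cm³ = 16.23 g·m⁻²·a⁻¹
Ordering by g·m⁻²·a⁻¹: zinc (31.5) > copper (16.2)

copper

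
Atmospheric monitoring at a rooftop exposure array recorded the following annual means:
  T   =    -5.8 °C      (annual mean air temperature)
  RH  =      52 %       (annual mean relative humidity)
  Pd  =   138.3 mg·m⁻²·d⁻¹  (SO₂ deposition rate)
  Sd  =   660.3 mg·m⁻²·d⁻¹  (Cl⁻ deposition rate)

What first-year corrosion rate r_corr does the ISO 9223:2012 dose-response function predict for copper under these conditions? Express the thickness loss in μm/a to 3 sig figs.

copper: T≤10 °C ⇒ hinge +0.126·(-5.8−10) = -1.9908
  sulphur-dioxide contribution → 0.05607 μm/a
  chloride contribution → 0.2895 μm/a
  total first-year rate 0.3456 μm/a

r_corr = 0.346 μm/a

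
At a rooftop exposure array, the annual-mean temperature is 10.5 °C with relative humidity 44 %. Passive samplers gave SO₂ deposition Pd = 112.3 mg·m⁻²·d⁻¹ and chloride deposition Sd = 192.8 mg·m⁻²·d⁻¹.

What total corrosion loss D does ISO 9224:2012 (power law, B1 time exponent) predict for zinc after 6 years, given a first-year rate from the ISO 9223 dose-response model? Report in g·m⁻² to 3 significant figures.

D(6) = 60.4 g·m⁻²

zinc: temperature factor f = -0.071·(0.5) = -0.0355
  SO₂ term: 0.0129·112.3^0.44·exp(0.046·44-0.0355) = 0.7522
  Cl⁻ term: 0.0175·192.8^0.57·exp(0.008·44+0.085·10.5) = 1.219
  sum: 0.7522 + 1.219 → r_corr = 1.971 μm/a
Long-term exponent b (ISO 9224 Table 2, B1) = 0.813
  D(6) = 1.971 × 6^0.813 = 1.971 × 4.292 = 8.46 μm
  Mass loss = 8.46 μm × 7.14 g/cm³ = 60.41 g·m⁻²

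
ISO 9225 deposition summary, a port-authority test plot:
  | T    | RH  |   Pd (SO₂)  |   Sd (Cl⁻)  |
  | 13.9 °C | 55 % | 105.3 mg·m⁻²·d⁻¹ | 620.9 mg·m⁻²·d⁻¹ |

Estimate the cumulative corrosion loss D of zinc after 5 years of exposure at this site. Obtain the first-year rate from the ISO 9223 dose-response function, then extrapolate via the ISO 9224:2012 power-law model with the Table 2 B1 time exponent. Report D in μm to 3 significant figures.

zinc: temperature factor f = -0.071·(3.9) = -0.2769
  Pd branch = 0.0129·Pd^0.44·e^(0.046·RH+f) = 0.9527 μm/a
  Sd branch = 0.0175·Sd^0.57·e^(0.008·RH+0.085·T) = 3.462 μm/a
  r_corr = 0.9527 + 3.462 = 4.414 μm/a
Power-law: D(5) = r_corr · 5^0.813
  D(5) = 4.414 × 5^0.813 = 4.414 × 3.701 = 16.34 μm

D(5) = 16.3 μm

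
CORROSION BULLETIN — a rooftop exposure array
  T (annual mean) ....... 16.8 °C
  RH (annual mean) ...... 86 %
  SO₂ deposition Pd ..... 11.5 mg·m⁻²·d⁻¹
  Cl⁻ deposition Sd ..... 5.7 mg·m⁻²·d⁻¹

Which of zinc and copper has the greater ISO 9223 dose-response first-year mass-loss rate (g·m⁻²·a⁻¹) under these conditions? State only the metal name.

zinc: f(T) = -0.071·(T−10) [T>10 °C] = -0.4828
  Pd branch = 0.0129·Pd^0.44·e^(0.046·RH+f) = 1.218 μm/a
  Sd branch = 0.0175·Sd^0.57·e^(0.008·RH+0.085·T) = 0.3916 μm/a
  r_corr = 1.218 + 0.3916 = 1.61 μm/a
  mass loss = 1.61 μm/a × 7.14 g/cm³ = 11.49 g·m⁻²·a⁻¹
copper: f(T) = -0.080·(T−10) [T>10 °C] = -0.5440
  Pd branch = 0.0053·Pd^0.26·e^(0.059·RH+f) = 0.9277 μm/a
  Cl⁻ term: 0.01025·5.7^0.27·exp(0.036·86+0.049·16.8) = 0.8258
  sum: 0.9277 + 0.8258 → r_corr = 1.754 μm/a
  mass loss = 1.754 μm/a × 8.96 g/cm³ = 15.71 g·m⁻²·a⁻¹
Ordering by g·m⁻²·a⁻¹: copper (15.7) > zinc (11.5)

copper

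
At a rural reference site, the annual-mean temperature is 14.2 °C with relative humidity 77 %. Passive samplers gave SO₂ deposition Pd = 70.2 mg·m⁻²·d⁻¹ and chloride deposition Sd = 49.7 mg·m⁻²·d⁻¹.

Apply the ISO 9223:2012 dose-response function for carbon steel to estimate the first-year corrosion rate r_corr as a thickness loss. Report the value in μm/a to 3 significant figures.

carbon steel: temperature factor f = -0.054·(4.2) = -0.2268
  sulphur-dioxide contribution → 60.03 μm/a
  chloride contribution → 25.74 μm/a
  ⇒ r_corr(carbon steel) = 85.77 μm/a

r_corr = 85.8 μm/a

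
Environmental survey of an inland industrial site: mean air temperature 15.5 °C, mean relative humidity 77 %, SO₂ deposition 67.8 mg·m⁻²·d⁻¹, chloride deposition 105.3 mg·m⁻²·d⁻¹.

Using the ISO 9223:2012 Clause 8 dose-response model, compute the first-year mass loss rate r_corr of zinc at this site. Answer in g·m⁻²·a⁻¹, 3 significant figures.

zinc: temperature factor f = -0.071·(5.5) = -0.3905
  Pd branch = 0.0129·Pd^0.44·e^(0.046·RH+f) = 1.928 μm/a
  Sd branch = 0.0175·Sd^0.57·e^(0.008·RH+0.085·T) = 1.72 μm/a
  r_corr = 1.928 + 1.72 = 3.648 μm/a
Convert to mass loss: 3.648 μm/a × 7.14 g/cm³ = 26.04 g·m⁻²·a⁻¹

r_corr = 26.0 g·m⁻²·a⁻¹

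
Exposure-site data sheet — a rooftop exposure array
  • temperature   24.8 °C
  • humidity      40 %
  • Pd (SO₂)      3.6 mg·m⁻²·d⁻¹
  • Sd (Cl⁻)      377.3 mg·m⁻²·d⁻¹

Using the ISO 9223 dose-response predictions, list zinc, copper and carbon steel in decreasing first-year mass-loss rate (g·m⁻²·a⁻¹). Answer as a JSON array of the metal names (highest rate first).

zinc: T>10 °C ⇒ hinge -0.071·(24.8−10) = -1.0508
  sulphur-dioxide contribution → 0.0499 μm/a
  chloride contribution → 5.837 μm/a
  ⇒ r_corr(zinc) = 5.887 μm/a
  mass loss = 5.887 μm/a × 7.14 g/cm³ = 42.04 g·m⁻²·a⁻¹
copper: temperature factor f = -0.080·(14.8) = -1.1840
  sulphur-dioxide contribution → 0.02397 μm/a
  chloride contribution → 0.7237 μm/a
  ⇒ r_corr(copper) = 0.7477 μm/a
  mass loss = 0.7477 μm/a × 8.96 g/cm³ = 6.699 g·m⁻²·a⁻¹
carbon steel: f(T) = -0.054·(T−10) [T>10 °C] = -0.7992
  sulphur-dioxide contribution → 3.448 μm/a
  chloride contribution → 40.76 μm/a
  ⇒ r_corr(carbon steel) = 44.21 μm/a
  mass loss = 44.21 μm/a × 7.85 g/cm³ = 347 g·m⁻²·a⁻¹
Ordering by g·m⁻²·a⁻¹: carbon steel (347) > zinc (42) > copper (6.7)

["carbon steel", "zinc", "copper"]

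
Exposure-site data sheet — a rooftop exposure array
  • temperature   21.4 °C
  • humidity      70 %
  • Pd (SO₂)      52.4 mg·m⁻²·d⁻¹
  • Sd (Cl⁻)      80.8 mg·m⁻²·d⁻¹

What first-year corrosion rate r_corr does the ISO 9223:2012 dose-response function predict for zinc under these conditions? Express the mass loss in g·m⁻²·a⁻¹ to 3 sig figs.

zinc: f(T) = -0.071·(T−10) [T>10 °C] = -0.8094
  SO₂ term: 0.0129·52.4^0.44·exp(0.046·70-0.8094) = 0.8204
  Sd branch = 0.0175·Sd^0.57·e^(0.008·RH+0.085·T) = 2.309 μm/a
  sum: 0.8204 + 2.309 → r_corr = 3.129 μm/a
Convert to mass loss: 3.129 μm/a × 7.14 g/cm³ = 22.34 g·m⁻²·a⁻¹

r_corr = 22.3 g·m⁻²·a⁻¹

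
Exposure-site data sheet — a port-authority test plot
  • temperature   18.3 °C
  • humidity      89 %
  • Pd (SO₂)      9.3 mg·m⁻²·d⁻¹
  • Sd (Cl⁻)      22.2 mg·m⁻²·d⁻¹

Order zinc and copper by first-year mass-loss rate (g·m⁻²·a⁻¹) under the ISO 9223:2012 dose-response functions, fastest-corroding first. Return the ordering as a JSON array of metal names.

zinc: f(T) = -0.071·(T−10) [T>10 °C] = -0.5893
  sulphur-dioxide contribution → 1.145 μm/a
  chloride contribution → 0.9891 μm/a
  total first-year rate 2.134 μm/a
  mass loss = 2.134 μm/a × 7.14 g/cm³ = 15.24 g·m⁻²·a⁻¹
copper: temperature factor f = -0.080·(8.3) = -0.6640
  sulphur-dioxide contribution → 0.9294 μm/a
  chloride contribution → 1.429 μm/a
  total first-year rate 2.359 μm/a
  mass loss = 2.359 μm/a × 8.96 g/cm³ = 21.13 g·m⁻²·a⁻¹
Ordering by g·m⁻²·a⁻¹: copper (21.1) > zinc (15.2)

["copper", "zinc"]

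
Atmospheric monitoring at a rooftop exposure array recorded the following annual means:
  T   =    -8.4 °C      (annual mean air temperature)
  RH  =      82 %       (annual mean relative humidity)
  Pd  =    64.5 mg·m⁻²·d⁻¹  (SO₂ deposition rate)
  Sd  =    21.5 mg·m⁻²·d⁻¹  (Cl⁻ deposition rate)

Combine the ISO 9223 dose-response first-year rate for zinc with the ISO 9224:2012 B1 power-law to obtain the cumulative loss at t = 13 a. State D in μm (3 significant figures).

D(13) = 14.8 μm

zinc: temperature factor f = +0.038·(-18.4) = -0.6992
  sulphur-dioxide contribution → 1.743 μm/a
  chloride contribution → 0.09492 μm/a
  total first-year rate 1.838 μm/a
Power-law: D(13) = r_corr · 13^0.813
  D(13) = 1.838 × 13^0.813 = 1.838 × 8.047 = 14.79 μm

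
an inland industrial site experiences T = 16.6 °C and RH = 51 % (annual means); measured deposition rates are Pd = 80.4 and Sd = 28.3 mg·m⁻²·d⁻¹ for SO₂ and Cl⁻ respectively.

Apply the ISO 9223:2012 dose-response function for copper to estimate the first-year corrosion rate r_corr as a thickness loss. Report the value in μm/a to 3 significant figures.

r_corr = 0.556 μm/a

copper: T>10 °C ⇒ hinge -0.080·(16.6−10) = -0.5280
  Pd branch = 0.0053·Pd^0.26·e^(0.059·RH+f) = 0.1982 μm/a
  Sd branch = 0.01025·Sd^0.27·e^(0.036·RH+0.049·T) = 0.3575 μm/a
  sum: 0.1982 + 0.3575 → r_corr = 0.5558 μm/a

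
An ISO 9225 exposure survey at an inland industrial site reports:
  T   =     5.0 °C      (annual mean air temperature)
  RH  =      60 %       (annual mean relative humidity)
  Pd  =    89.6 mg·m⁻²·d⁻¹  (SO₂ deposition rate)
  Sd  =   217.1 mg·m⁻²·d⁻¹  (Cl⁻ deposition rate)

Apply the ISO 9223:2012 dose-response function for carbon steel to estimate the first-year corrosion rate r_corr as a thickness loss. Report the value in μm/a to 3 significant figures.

carbon steel: f(T) = +0.150·(T−10) [T≤10 °C] = -0.7500
  sulphur-dioxide contribution → 28.75 μm/a
  chloride contribution → 25.36 μm/a
  ⇒ r_corr(carbon steel) = 54.1 μm/a

r_corr = 54.1 μm/a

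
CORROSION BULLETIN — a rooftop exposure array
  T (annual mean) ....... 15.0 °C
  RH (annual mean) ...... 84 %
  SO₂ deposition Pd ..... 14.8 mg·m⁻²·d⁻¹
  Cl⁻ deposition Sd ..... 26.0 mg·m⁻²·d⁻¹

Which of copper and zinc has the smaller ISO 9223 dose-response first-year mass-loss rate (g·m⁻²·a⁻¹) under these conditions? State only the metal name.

copper: f(T) = -0.080·(T−10) [T>10 °C] = -0.4000
  SO₂ term: 0.0053·14.8^0.26·exp(0.059·84-0.4000) = 1.017
  Cl⁻ term: 0.01025·26.0^0.27·exp(0.036·84+0.049·15.0) = 1.06
  sum: 1.017 + 1.06 → r_corr = 2.077 μm/a
  mass loss = 2.077 μm/a × 8.96 g/cm³ = 18.61 g·m⁻²·a⁻¹
zinc: T>10 °C ⇒ hinge -0.071·(15.0−10) = -0.3550
  Pd branch = 0.0129·Pd^0.44·e^(0.046·RH+f) = 1.411 μm/a
  Cl⁻ term: 0.0175·26.0^0.57·exp(0.008·84+0.085·15.0) = 0.7855
  sum: 1.411 + 0.7855 → r_corr = 2.196 μm/a
  mass loss = 2.196 μm/a × 7.14 g/cm³ = 15.68 g·m⁻²·a⁻¹
Ordering by g·m⁻²·a⁻¹: copper (18.6) > zinc (15.7)

zinc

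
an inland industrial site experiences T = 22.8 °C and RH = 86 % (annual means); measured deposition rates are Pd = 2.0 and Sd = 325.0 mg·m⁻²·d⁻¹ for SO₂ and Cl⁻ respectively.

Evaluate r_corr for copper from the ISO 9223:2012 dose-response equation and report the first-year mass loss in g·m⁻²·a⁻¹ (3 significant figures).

copper: T>10 °C ⇒ hinge -0.080·(22.8−10) = -1.0240
  Pd branch = 0.0053·Pd^0.26·e^(0.059·RH+f) = 0.3643 μm/a
  Sd branch = 0.01025·Sd^0.27·e^(0.036·RH+0.049·T) = 3.301 μm/a
  r_corr = 0.3643 + 3.301 = 3.666 μm/a
Convert to mass loss: 3.666 μm/a × 8.96 g/cm³ = 32.84 g·m⁻²·a⁻¹

r_corr = 32.8 g·m⁻²·a⁻¹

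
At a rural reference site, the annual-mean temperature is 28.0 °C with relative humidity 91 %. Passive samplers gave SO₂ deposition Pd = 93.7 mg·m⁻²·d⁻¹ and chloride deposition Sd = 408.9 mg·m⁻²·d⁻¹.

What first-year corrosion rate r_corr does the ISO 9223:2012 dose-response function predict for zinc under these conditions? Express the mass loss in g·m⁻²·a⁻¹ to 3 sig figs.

r_corr = 98.6 g·m⁻²·a⁻¹

zinc: f(T) = -0.071·(T−10) [T>10 °C] = -1.2780
  sulphur-dioxide contribution → 1.742 μm/a
  chloride contribution → 12.06 μm/a
  ⇒ r_corr(zinc) = 13.8 μm/a
Convert to mass loss: 13.8 μm/a × 7.14 g/cm³ = 98.57 g·m⁻²·a⁻¹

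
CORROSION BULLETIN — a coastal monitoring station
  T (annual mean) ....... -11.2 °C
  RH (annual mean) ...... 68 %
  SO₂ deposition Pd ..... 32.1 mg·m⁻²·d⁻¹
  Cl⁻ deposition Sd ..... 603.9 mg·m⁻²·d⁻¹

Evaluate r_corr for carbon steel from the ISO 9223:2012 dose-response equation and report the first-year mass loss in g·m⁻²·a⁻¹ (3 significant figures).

carbon steel: T≤10 °C ⇒ hinge +0.150·(-11.2−10) = -3.1800
  SO₂ term: 1.77·32.1^0.52·exp(0.02·68-3.1800) = 1.742
  Cl⁻ term: 0.102·603.9^0.62·exp(0.033·68+0.04·-11.2) = 32.57
  r_corr = 1.742 + 32.57 = 34.31 μm/a
Convert to mass loss: 34.31 μm/a × 7.85 g/cm³ = 269.3 g·m⁻²·a⁻¹

r_corr = 269 g·m⁻²·a⁻¹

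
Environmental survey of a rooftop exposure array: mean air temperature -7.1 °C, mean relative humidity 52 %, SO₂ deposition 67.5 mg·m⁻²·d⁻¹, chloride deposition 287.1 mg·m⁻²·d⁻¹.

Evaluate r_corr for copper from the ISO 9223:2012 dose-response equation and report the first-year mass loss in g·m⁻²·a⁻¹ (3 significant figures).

r_corr = 2.30 g·m⁻²·a⁻¹

copper: f(T) = +0.126·(T−10) [T≤10 °C] = -2.1546
  Pd branch = 0.0053·Pd^0.26·e^(0.059·RH+f) = 0.0395 μm/a
  Sd branch = 0.01025·Sd^0.27·e^(0.036·RH+0.049·T) = 0.2169 μm/a
  sum: 0.0395 + 0.2169 → r_corr = 0.2564 μm/a
Convert to mass loss: 0.2564 μm/a × 8.96 g/cm³ = 2.298 g·m⁻²·a⁻¹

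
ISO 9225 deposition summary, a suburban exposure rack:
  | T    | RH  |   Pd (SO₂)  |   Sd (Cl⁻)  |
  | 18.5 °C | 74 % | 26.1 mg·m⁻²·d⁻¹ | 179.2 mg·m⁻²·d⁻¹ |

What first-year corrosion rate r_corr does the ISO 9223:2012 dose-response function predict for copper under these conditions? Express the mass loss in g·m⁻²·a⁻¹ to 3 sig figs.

r_corr = 17.7 g·m⁻²·a⁻¹

copper: temperature factor f = -0.080·(8.5) = -0.6800
  SO₂ term: 0.0053·26.1^0.26·exp(0.059·74-0.6800) = 0.4936
  Sd branch = 0.01025·Sd^0.27·e^(0.036·RH+0.049·T) = 1.478 μm/a
  sum: 0.4936 + 1.478 → r_corr = 1.972 μm/a
Convert to mass loss: 1.972 μm/a × 8.96 g/cm³ = 17.67 g·m⁻²·a⁻¹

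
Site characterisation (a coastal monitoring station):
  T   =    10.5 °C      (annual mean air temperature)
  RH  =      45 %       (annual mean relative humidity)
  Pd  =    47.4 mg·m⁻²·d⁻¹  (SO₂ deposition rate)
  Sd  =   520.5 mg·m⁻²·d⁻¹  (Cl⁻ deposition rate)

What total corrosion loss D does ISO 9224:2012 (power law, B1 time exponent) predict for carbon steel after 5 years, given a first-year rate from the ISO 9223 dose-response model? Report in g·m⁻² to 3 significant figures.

D(5) = 1.18e+03 g·m⁻²

carbon steel: T>10 °C ⇒ hinge -0.054·(10.5−10) = -0.0270
  sulphur-dioxide contribution → 31.51 μm/a
  chloride contribution → 33.12 μm/a
  ⇒ r_corr(carbon steel) = 64.64 μm/a
Power-law: D(5) = r_corr · 5^0.523
  D(5) = 64.64 × 5^0.523 = 64.64 × 2.32 = 150 μm
  Mass loss = 150 μm × 7.85 g/cm³ = 1177 g·m⁻²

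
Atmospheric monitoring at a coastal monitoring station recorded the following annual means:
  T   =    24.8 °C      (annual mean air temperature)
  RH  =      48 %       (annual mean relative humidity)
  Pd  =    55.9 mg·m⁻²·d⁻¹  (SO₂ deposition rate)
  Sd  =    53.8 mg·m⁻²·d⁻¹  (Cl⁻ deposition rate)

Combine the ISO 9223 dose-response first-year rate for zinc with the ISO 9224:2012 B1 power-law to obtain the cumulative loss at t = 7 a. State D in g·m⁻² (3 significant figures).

D(7) = 79.6 g·m⁻²

zinc: temperature factor f = -0.071·(14.8) = -1.0508
  sulphur-dioxide contribution → 0.241 μm/a
  chloride contribution → 2.05 μm/a
  ⇒ r_corr(zinc) = 2.291 μm/a
Power-law: D(7) = r_corr · 7^0.813
  D(7) = 2.291 × 7^0.813 = 2.291 × 4.865 = 11.15 μm
  Mass loss = 11.15 μm × 7.14 g/cm³ = 79.59 g·m⁻²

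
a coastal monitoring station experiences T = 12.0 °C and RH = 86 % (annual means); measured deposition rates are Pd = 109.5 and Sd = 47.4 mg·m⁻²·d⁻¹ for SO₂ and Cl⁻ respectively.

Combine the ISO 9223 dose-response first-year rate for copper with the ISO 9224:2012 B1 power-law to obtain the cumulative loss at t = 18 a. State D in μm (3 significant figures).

D(18) = 24.8 μm

copper: T>10 °C ⇒ hinge -0.080·(12.0−10) = -0.1600
  sulphur-dioxide contribution → 2.447 μm/a
  chloride contribution → 1.156 μm/a
  ⇒ r_corr(copper) = 3.604 μm/a
ISO 9224: D(t) = r_corr · t^b with b = 0.667 (copper, B1)
  D(18) = 3.604 × 18^0.667 = 3.604 × 6.875 = 24.77 μm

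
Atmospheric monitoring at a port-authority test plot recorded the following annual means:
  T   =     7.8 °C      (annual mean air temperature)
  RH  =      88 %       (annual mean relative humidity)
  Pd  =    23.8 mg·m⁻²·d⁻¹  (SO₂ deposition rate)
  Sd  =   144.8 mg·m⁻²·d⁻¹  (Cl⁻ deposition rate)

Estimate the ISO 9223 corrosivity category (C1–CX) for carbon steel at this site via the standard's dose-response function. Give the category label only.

C5

carbon steel: temperature factor f = +0.150·(-2.2) = -0.3300
  Pd branch = 1.77·Pd^0.52·e^(0.02·RH+f) = 38.44 μm/a
  Cl⁻ term: 0.102·144.8^0.62·exp(0.033·88+0.04·7.8) = 55.59
  sum: 38.44 + 55.59 → r_corr = 94.03 μm/a
ISO 9223 Table 2 (carbon steel): 80 < 94 ≤ 200 μm/a ⇒ C5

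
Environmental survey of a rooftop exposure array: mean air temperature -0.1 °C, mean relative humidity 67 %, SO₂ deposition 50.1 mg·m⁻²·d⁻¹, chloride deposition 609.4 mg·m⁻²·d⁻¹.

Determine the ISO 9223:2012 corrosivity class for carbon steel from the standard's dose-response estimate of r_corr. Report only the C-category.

carbon steel: T≤10 °C ⇒ hinge +0.150·(-0.1−10) = -1.5150
  SO₂ term: 1.77·50.1^0.52·exp(0.02·67-1.5150) = 11.37
  Sd branch = 0.102·Sd^0.62·e^(0.033·RH+0.04·T) = 49.4 μm/a
  sum: 11.37 + 49.4 → r_corr = 60.77 μm/a
60.8 μm/a falls in (50, 80] for carbon steel → category C4

C4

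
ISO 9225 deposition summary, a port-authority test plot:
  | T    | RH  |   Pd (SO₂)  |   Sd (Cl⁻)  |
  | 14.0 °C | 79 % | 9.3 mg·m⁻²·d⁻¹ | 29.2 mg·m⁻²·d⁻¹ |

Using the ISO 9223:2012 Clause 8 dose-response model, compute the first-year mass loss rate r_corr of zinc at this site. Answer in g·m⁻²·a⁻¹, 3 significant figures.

r_corr = 12.3 g·m⁻²·a⁻¹

zinc: f(T) = -0.071·(T−10) [T>10 °C] = -0.2840
  Pd branch = 0.0129·Pd^0.44·e^(0.046·RH+f) = 0.9809 μm/a
  Cl⁻ term: 0.0175·29.2^0.57·exp(0.008·79+0.085·14.0) = 0.7406
  sum: 0.9809 + 0.7406 → r_corr = 1.721 μm/a
Convert to mass loss: 1.721 μm/a × 7.14 g/cm³ = 12.29 g·m⁻²·a⁻¹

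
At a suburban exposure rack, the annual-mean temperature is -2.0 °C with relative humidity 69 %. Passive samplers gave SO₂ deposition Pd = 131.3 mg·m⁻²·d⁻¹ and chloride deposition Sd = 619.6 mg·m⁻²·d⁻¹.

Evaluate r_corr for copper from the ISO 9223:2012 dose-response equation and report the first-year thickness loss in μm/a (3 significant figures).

r_corr = 0.876 μm/a

copper: f(T) = +0.126·(T−10) [T≤10 °C] = -1.5120
  Pd branch = 0.0053·Pd^0.26·e^(0.059·RH+f) = 0.2434 μm/a
  Cl⁻ term: 0.01025·619.6^0.27·exp(0.036·69+0.049·-2.0) = 0.6322
  r_corr = 0.2434 + 0.6322 = 0.8756 μm/a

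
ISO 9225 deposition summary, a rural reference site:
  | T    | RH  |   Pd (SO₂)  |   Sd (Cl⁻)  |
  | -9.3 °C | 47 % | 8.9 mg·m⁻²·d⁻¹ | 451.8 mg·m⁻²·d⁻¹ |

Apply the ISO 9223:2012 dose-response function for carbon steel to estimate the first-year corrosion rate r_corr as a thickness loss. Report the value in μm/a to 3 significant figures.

carbon steel: temperature factor f = +0.150·(-19.3) = -2.8950
  SO₂ term: 1.77·8.9^0.52·exp(0.02·47-2.8950) = 0.7809
  Cl⁻ term: 0.102·451.8^0.62·exp(0.033·47+0.04·-9.3) = 14.68
  r_corr = 0.7809 + 14.68 = 15.46 μm/a

r_corr = 15.5 μm/a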